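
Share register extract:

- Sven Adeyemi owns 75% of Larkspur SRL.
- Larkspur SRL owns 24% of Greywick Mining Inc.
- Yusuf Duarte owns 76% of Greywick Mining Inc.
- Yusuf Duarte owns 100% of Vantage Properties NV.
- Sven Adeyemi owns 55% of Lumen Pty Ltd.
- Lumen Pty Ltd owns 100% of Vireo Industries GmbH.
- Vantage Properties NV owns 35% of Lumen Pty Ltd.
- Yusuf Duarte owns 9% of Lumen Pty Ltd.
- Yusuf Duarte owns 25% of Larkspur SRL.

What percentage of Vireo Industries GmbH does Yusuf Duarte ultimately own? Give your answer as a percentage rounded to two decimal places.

44.00%

Yusuf reaches Vireo along 2 paths.
Via Lumen: 9% × 100% = 9%.
Via Vantage → Lumen: 100% × 35% × 100% = 35%.
Total: 9% + 35% = 44%.
Rounded: 44.00%.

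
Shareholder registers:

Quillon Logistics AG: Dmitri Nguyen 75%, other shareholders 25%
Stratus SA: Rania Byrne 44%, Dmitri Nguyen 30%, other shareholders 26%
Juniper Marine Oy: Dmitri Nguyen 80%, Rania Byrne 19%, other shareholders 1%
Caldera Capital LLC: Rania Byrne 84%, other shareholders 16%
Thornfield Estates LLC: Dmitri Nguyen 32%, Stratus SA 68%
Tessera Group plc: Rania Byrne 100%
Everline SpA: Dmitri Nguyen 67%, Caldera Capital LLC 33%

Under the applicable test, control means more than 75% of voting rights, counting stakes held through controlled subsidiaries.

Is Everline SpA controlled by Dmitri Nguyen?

Dmitri holds 80% of Juniper, so Dmitri controls Juniper.
In Everline, Dmitri's side holds only 67%, not > 75%.
So Dmitri does not control Everline.

No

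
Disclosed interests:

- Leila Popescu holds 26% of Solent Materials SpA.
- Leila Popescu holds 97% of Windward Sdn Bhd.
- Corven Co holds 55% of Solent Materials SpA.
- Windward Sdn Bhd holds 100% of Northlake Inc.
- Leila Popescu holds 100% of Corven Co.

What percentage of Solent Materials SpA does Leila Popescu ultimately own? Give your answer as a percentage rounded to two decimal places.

81.00%

Leila reaches Solent along 2 paths.
Via Corven: 100% × 55% = 55%.
Direct stake: 26% = 26%.
Total: 55% + 26% = 81%.
Rounded: 81.00%.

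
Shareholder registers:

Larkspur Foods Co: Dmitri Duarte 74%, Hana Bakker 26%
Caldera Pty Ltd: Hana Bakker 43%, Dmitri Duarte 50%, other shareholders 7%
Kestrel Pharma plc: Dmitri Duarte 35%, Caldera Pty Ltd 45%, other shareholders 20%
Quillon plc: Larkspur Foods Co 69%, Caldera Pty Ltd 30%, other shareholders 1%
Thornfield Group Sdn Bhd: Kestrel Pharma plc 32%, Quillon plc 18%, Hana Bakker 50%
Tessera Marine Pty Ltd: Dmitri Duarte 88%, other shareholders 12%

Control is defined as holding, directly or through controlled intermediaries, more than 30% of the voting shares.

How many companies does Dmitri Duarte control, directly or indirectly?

Dmitri holds 74% of Larkspur, so Dmitri controls Larkspur.
Dmitri holds 50% of Caldera, so Dmitri controls Caldera.
Dmitri and Caldera together hold 35% + 45% = 80% of Kestrel, so Dmitri controls Kestrel.
Larkspur and Caldera together hold 69% + 30% = 99% of Quillon, so Dmitri controls Quillon.
Kestrel and Quillon together hold 32% + 18% = 50% of Thornfield, so Dmitri controls Thornfield.
Dmitri holds 88% of Tessera, so Dmitri controls Tessera.
Dmitri controls 6 companies.

6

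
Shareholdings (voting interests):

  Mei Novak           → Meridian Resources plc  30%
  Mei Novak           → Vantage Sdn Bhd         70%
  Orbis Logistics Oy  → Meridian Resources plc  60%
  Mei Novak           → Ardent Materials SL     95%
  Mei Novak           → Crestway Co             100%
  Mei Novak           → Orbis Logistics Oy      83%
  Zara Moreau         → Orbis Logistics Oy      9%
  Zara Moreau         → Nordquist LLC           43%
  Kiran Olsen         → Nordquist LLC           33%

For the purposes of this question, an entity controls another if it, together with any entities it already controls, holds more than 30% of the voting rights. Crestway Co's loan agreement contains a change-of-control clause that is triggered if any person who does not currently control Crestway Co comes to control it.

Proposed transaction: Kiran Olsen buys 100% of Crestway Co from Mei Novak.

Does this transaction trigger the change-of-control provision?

Yes

The purchase adds only to Kiran's holdings (Mei's stake shrinks), so Kiran is the only person who could newly come to control Crestway.
Kiran holds 33% of Nordquist, so Kiran controls Nordquist.
Neither Kiran nor any entity Kiran controls holds any voting interest in Crestway.
So before the transaction, Kiran does not control Crestway.
After the purchase, Kiran holds 100% of Crestway directly, and Mei's stake falls to 0%.
Kiran holds 100% of Crestway, so Kiran controls Crestway.
Kiran did not control Crestway before and does after, so the clause is triggered.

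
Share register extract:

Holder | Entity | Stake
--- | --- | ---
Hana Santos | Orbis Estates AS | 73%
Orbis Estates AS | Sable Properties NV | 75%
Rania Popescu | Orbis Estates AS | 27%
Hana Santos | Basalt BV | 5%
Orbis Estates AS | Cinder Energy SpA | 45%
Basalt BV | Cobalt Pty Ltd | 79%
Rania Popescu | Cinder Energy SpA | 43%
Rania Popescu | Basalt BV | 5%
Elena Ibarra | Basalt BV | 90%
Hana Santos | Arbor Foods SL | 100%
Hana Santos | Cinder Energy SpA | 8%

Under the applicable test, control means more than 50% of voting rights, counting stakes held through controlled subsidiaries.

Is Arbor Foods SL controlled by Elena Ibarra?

Elena holds 90% of Basalt, so Elena controls Basalt.
Basalt holds 79% of Cobalt, so Elena controls Cobalt.
Neither Elena nor any entity Elena controls holds any voting interest in Arbor.
So Elena does not control Arbor.

No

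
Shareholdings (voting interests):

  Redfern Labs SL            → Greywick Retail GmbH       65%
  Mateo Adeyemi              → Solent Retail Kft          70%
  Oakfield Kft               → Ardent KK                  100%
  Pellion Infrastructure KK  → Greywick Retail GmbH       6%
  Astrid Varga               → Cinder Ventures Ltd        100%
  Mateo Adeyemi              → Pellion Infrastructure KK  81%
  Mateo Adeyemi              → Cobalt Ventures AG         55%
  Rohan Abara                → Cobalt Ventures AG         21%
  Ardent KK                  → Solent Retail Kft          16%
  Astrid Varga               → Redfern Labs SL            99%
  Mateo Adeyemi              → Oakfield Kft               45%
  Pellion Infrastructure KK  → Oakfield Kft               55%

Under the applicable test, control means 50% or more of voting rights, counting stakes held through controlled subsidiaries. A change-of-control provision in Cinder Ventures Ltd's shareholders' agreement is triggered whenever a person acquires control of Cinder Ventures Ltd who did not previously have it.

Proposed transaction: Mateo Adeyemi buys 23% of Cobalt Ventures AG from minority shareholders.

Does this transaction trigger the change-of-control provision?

The purchase changes only Mateo's holdings, so Mateo is the only person who could newly come to control Cinder.
Mateo holds 81% of Pellion, so Mateo controls Pellion.
Mateo and Pellion together hold 45% + 55% = 100% of Oakfield, so Mateo controls Oakfield.
Oakfield holds 100% of Ardent, so Mateo controls Ardent.
Mateo and Ardent together hold 70% + 16% = 86% of Solent, so Mateo controls Solent.
Mateo holds 55% of Cobalt, so Mateo controls Cobalt.
Neither Mateo nor any entity Mateo controls holds any voting interest in Cinder.
So before the transaction, Mateo does not control Cinder.
After the purchase, Mateo's direct stake in Cobalt rises to 55% + 23% = 78%.
Mateo holds 78% of Cobalt, so Mateo controls Cobalt.
After the transaction, neither Mateo nor any entity Mateo controls holds a voting interest in Cinder, so Mateo still does not control it.
No new person acquires control, so the clause is not triggered.

No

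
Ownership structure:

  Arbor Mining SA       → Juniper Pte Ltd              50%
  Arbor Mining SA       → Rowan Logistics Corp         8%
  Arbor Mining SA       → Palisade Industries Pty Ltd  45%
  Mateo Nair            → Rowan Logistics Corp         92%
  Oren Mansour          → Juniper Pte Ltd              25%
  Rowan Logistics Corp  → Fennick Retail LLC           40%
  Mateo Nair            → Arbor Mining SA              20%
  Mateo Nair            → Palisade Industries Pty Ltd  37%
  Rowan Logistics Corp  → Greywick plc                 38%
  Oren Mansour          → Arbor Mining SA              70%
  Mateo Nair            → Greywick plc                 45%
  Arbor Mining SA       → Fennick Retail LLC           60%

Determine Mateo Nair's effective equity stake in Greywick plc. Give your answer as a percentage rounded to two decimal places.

Mateo reaches Greywick along 3 paths.
Via Arbor → Rowan: 20% × 8% × 38% = 0.608%.
Via Rowan: 92% × 38% = 34.96%.
Direct stake: 45% = 45%.
Total: 0.608% + 34.96% + 45% = 80.568%.
Rounded: 80.57%.

80.57%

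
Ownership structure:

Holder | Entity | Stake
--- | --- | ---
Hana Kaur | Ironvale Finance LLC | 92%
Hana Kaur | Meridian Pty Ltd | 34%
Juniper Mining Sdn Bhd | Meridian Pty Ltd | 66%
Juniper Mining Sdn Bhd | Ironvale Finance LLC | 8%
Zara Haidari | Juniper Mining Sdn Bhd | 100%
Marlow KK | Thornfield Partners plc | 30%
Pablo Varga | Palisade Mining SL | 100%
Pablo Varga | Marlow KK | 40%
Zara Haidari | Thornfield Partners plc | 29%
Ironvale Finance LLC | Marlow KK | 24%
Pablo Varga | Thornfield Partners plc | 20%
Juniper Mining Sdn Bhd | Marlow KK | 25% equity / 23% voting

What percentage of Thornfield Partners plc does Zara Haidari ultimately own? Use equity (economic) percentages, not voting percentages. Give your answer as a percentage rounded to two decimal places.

Zara reaches Thornfield along 3 paths.
Direct stake: 29% = 29%.
Via Juniper → Ironvale → Marlow: 100% × 8% × 24% × 30% = 0.576%.
Via Juniper → Marlow: 100% × 25% × 30% = 7.5%.
Total: 29% + 0.576% + 7.5% = 37.076%.
Rounded: 37.08%.

37.08%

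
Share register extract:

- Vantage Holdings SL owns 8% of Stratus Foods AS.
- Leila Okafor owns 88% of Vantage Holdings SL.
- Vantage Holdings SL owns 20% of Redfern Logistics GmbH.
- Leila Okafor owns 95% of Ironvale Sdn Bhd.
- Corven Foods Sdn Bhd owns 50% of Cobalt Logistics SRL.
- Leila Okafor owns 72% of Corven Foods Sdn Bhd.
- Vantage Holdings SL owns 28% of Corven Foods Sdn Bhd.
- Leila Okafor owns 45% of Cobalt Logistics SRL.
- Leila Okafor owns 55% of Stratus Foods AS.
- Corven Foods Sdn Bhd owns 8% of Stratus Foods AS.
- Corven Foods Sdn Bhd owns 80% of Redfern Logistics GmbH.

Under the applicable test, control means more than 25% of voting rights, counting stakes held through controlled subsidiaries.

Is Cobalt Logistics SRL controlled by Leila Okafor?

Leila holds 88% of Vantage, so Leila controls Vantage.
Leila and Vantage together hold 72% + 28% = 100% of Corven, so Leila controls Corven.
Leila and Corven together hold 45% + 50% = 95% of Cobalt, so Leila controls Cobalt.

Yes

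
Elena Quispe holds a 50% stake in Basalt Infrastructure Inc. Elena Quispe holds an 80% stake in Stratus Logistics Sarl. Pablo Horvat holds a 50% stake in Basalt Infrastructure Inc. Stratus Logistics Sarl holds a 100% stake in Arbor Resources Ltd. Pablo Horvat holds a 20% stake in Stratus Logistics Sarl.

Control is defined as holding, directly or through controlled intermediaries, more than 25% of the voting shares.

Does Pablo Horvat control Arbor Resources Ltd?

Pablo holds 50% of Basalt, so Pablo controls Basalt.
Neither Pablo nor any entity Pablo controls holds any voting interest in Arbor.
So Pablo does not control Arbor.

No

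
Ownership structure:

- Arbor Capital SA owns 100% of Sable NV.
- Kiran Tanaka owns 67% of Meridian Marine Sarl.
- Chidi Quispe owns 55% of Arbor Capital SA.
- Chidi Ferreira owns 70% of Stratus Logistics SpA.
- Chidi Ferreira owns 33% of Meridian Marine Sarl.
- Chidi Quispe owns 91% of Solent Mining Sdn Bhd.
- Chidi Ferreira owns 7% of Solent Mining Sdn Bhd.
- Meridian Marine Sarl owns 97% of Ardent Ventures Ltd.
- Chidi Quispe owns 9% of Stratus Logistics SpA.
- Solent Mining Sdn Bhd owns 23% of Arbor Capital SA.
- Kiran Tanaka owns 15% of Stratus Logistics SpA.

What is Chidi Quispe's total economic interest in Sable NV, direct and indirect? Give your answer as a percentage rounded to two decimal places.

75.93%

Chidi Quispe reaches Sable along 2 paths.
Via Arbor: 55% × 100% = 55%.
Via Solent → Arbor: 91% × 23% × 100% = 20.93%.
Total: 55% + 20.93% = 75.93%.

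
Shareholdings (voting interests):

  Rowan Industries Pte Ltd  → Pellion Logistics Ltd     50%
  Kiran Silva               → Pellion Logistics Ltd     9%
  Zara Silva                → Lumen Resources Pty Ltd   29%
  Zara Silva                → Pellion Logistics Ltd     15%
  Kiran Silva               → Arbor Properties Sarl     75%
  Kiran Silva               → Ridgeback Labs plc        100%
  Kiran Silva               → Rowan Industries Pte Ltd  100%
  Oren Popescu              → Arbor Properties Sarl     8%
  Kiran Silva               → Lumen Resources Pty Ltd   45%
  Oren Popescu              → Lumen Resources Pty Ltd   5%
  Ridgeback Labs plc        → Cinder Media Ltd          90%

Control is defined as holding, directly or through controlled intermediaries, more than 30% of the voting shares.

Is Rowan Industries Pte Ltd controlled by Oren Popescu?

Oren's largest direct stake is 8% in Arbor, which does not meet the threshold, so Oren controls no company.
Neither Oren nor any entity Oren controls holds any voting interest in Rowan.
So Oren does not control Rowan.

No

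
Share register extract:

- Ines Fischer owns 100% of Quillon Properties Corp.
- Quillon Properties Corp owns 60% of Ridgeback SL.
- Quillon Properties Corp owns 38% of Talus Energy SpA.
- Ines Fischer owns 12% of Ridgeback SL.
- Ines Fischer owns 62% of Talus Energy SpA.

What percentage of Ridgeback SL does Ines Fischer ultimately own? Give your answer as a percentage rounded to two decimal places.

Ines reaches Ridgeback along 2 paths.
Via Quillon: 100% × 60% = 60%.
Direct stake: 12% = 12%.
Total: 60% + 12% = 72%.
Rounded: 72.00%.

72.00%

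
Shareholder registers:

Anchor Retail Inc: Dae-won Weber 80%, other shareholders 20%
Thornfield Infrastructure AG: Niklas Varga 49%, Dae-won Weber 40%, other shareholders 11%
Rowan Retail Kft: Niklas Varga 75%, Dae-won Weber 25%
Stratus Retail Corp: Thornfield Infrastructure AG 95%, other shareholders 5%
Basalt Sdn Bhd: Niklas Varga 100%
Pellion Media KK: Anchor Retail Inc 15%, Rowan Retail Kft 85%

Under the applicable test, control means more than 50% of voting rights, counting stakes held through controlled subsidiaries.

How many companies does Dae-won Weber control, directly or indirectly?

Dae-won holds 80% of Anchor, so Dae-won controls Anchor.
No other company's threshold is met.
Dae-won controls 1 company.

1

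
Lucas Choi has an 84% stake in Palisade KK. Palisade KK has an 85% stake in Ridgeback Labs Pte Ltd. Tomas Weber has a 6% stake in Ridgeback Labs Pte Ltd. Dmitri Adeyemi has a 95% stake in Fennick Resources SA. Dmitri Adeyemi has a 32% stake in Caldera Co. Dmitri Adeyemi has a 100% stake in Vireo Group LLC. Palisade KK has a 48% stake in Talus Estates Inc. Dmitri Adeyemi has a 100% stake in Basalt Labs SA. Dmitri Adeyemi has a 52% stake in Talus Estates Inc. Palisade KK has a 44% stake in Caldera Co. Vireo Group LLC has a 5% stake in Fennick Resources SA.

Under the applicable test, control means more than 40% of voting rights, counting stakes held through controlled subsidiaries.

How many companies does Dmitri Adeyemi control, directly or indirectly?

4

Dmitri holds 100% of Vireo, so Dmitri controls Vireo.
Dmitri and Vireo together hold 95% + 5% = 100% of Fennick, so Dmitri controls Fennick.
Dmitri holds 100% of Basalt, so Dmitri controls Basalt.
Dmitri holds 52% of Talus, so Dmitri controls Talus.
No other company's threshold is met.
Dmitri controls 4 companies.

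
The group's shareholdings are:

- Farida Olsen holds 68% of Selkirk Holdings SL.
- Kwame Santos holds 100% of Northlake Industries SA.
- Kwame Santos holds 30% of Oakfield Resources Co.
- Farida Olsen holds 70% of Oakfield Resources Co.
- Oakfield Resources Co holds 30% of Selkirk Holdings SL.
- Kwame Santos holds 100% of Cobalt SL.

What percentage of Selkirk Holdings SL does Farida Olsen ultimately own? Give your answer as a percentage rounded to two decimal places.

89.00%

Farida reaches Selkirk along 2 paths.
Direct stake: 68% = 68%.
Via Oakfield: 70% × 30% = 21%.
Total: 68% + 21% = 89%.
Rounded: 89.00%.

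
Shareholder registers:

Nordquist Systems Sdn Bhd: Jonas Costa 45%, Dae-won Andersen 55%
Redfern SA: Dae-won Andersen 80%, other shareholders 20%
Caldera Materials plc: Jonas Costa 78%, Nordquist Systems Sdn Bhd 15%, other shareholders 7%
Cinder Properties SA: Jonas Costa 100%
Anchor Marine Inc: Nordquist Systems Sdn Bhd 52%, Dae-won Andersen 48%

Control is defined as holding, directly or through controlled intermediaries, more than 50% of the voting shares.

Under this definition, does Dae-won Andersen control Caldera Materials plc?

No

Dae-won holds 55% of Nordquist, so Dae-won controls Nordquist.
Dae-won holds 80% of Redfern, so Dae-won controls Redfern.
Nordquist and Dae-won together hold 52% + 48% = 100% of Anchor, so Dae-won controls Anchor.
In Caldera, Dae-won's side holds only 15%, not > 50%.
So Dae-won does not control Caldera.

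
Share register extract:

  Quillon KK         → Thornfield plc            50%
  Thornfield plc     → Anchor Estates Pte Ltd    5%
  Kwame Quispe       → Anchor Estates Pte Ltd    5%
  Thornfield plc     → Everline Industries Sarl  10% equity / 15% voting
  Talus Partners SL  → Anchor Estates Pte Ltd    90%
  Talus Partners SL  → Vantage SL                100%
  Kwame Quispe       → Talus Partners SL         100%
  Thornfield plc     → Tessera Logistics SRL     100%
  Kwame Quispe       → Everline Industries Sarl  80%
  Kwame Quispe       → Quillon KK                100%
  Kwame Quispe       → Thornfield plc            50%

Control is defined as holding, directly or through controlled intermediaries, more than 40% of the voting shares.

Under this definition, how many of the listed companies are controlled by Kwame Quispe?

7

Kwame holds 100% of Talus, so Kwame controls Talus.
Kwame holds 100% of Quillon, so Kwame controls Quillon.
Kwame and Quillon together hold 50% + 50% = 100% of Thornfield, so Kwame controls Thornfield.
Talus holds 100% of Vantage, so Kwame controls Vantage.
Thornfield and Talus and Kwame together hold 5% + 90% + 5% = 100% of Anchor, so Kwame controls Anchor.
Kwame and Thornfield together hold 80% + 15% = 95% of Everline, so Kwame controls Everline.
Thornfield holds 100% of Tessera, so Kwame controls Tessera.
Kwame controls 7 companies.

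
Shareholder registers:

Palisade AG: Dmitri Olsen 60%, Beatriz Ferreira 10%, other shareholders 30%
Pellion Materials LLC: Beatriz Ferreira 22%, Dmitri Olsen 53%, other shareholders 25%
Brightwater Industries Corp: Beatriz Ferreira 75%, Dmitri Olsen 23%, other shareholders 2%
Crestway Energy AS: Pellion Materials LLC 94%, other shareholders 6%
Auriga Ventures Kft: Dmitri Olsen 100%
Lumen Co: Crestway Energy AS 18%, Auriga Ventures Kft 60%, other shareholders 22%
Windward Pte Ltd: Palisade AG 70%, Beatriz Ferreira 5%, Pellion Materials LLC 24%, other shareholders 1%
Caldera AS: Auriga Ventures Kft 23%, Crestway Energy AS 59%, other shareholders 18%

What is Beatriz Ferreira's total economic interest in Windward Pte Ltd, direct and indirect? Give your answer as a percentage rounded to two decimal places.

17.28%

Beatriz reaches Windward along 3 paths.
Via Palisade: 10% × 70% = 7%.
Direct stake: 5% = 5%.
Via Pellion: 22% × 24% = 5.28%.
Total: 7% + 5% + 5.28% = 17.28%.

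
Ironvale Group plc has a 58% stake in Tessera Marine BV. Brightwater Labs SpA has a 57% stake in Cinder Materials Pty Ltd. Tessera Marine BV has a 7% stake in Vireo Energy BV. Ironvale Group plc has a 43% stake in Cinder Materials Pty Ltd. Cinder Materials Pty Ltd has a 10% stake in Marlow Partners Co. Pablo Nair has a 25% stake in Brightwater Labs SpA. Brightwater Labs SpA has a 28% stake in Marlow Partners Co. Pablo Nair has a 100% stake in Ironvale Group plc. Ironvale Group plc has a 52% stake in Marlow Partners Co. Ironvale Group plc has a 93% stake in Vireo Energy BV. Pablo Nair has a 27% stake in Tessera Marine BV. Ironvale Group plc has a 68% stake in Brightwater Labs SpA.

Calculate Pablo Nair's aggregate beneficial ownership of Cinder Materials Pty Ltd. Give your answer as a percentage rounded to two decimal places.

Pablo reaches Cinder along 3 paths.
Via Brightwater: 25% × 57% = 14.25%.
Via Ironvale → Brightwater: 100% × 68% × 57% = 38.76%.
Via Ironvale: 100% × 43% = 43%.
Total: 14.25% + 38.76% + 43% = 96.01%.

96.01%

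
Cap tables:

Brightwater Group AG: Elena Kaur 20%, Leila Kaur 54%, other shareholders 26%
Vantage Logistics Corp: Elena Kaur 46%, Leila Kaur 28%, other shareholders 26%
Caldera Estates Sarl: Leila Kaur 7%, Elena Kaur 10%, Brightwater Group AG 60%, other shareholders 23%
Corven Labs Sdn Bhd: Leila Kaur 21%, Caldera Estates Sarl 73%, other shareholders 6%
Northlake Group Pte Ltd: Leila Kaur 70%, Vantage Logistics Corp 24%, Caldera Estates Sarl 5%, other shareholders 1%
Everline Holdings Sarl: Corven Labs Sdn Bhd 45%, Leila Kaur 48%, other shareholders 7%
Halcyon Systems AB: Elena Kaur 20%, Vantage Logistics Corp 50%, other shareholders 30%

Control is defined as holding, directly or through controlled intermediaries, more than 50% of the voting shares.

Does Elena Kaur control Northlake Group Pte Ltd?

No

Elena's largest direct stake is 46% in Vantage, which does not meet the threshold, so Elena controls no company.
Neither Elena nor any entity Elena controls holds any voting interest in Northlake.
So Elena does not control Northlake.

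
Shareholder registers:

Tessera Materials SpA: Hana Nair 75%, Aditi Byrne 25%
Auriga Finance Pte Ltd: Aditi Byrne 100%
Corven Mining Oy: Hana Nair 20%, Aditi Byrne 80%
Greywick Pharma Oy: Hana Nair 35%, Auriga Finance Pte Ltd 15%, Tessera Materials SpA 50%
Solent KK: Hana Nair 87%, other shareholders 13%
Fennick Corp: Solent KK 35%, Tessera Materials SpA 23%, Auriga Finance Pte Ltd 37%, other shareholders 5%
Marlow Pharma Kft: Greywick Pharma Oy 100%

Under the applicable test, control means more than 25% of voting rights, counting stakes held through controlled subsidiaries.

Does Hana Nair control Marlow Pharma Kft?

Hana holds 75% of Tessera, so Hana controls Tessera.
Hana and Tessera together hold 35% + 50% = 85% of Greywick, so Hana controls Greywick.
Greywick holds 100% of Marlow, so Hana controls Marlow.

Yes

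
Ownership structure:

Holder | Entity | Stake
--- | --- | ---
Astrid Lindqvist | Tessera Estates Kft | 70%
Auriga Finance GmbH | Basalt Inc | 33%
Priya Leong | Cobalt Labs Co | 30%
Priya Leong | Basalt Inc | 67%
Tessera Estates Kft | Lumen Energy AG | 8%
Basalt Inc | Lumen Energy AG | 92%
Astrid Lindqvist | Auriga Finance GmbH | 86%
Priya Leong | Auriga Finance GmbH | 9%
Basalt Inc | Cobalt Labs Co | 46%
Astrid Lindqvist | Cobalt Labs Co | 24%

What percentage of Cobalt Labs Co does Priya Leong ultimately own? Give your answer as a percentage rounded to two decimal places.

62.19%

Priya reaches Cobalt along 3 paths.
Direct stake: 30% = 30%.
Via Auriga → Basalt: 9% × 33% × 46% = 1.3662%.
Via Basalt: 67% × 46% = 30.82%.
Total: 30% + 1.3662% + 30.82% = 62.1862%.
Rounded: 62.19%.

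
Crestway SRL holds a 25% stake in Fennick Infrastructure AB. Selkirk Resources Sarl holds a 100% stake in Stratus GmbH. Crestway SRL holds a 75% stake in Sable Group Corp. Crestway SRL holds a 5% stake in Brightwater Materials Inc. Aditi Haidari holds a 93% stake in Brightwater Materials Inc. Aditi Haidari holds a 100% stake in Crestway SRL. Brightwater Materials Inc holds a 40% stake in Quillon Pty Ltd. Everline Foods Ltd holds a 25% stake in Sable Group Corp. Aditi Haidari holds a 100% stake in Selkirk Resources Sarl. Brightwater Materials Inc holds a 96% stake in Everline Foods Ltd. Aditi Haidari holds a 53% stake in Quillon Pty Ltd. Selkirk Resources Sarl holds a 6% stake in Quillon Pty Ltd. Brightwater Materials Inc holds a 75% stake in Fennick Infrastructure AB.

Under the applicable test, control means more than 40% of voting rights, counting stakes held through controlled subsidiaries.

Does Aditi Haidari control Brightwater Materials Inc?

Aditi holds 100% of Crestway, so Aditi controls Crestway.
Aditi and Crestway together hold 93% + 5% = 98% of Brightwater, so Aditi controls Brightwater.

Yes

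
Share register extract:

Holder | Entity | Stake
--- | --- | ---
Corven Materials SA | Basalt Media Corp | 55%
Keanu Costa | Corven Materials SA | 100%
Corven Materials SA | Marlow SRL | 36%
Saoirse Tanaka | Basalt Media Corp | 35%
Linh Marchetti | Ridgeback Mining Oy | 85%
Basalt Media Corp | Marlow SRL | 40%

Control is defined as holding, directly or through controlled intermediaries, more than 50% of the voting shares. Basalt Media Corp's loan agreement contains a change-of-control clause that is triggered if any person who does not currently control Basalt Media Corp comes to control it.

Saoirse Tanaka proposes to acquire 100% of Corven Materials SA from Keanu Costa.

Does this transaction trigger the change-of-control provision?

The purchase adds only to Saoirse's holdings (Keanu's stake shrinks), so Saoirse is the only person who could newly come to control Basalt.
Saoirse's largest direct stake is 35% in Basalt, which does not meet the threshold, so Saoirse controls no company.
In Basalt, Saoirse's side holds only 35%, not > 50%.
So before the transaction, Saoirse does not control Basalt.
After the purchase, Saoirse holds 100% of Corven directly, and Keanu's stake falls to 0%.
Saoirse holds 100% of Corven, so Saoirse controls Corven.
Corven and Saoirse together hold 55% + 35% = 90% of Basalt, so Saoirse controls Basalt.
Saoirse did not control Basalt before and does after, so the clause is triggered.

Yes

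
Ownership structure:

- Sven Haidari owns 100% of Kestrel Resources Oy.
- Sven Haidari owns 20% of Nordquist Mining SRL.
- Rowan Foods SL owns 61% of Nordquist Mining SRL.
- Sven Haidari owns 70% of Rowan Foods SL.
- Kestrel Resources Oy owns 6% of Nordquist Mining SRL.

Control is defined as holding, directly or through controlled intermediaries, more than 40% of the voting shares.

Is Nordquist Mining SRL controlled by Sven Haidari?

Yes

Sven holds 70% of Rowan, so Sven controls Rowan.
Sven holds 100% of Kestrel, so Sven controls Kestrel.
Sven and Rowan and Kestrel together hold 20% + 61% + 6% = 87% of Nordquist, so Sven controls Nordquist.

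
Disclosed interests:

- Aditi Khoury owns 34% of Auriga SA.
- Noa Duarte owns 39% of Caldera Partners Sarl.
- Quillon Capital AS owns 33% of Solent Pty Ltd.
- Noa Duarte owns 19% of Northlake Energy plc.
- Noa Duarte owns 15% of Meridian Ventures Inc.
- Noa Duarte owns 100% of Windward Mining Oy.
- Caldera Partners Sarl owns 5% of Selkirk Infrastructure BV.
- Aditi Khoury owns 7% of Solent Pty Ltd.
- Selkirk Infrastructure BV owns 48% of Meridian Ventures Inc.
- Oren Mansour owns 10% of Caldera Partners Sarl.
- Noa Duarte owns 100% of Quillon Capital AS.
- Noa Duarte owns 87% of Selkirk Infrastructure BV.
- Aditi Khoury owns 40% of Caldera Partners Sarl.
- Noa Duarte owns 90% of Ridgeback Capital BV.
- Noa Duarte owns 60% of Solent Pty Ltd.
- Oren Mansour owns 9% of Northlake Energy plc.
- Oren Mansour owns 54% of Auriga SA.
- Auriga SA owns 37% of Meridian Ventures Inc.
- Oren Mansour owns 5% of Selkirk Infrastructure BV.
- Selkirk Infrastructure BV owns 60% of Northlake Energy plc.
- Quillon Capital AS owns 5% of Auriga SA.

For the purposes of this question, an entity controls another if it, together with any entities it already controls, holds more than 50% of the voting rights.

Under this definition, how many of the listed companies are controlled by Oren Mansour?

1

Oren holds 54% of Auriga, so Oren controls Auriga.
No other company's threshold is met.
Oren controls 1 company.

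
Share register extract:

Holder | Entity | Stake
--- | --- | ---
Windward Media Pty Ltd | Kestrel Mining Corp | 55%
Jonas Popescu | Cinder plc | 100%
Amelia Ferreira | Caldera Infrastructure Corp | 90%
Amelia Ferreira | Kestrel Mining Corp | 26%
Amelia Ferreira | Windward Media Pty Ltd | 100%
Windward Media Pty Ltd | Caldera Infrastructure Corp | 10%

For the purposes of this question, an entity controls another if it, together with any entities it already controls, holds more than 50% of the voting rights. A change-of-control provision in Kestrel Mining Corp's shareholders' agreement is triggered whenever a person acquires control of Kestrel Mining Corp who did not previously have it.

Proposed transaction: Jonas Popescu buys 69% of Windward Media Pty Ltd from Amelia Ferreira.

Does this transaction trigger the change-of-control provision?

The purchase adds only to Jonas's holdings (Amelia's stake shrinks), so Jonas is the only person who could newly come to control Kestrel.
Jonas holds 100% of Cinder, so Jonas controls Cinder.
Neither Jonas nor any entity Jonas controls holds any voting interest in Kestrel.
So before the transaction, Jonas does not control Kestrel.
After the purchase, Jonas holds 69% of Windward directly, and Amelia's stake falls to 31%.
Jonas holds 69% of Windward, so Jonas controls Windward.
Windward holds 55% of Kestrel, so Jonas controls Kestrel.
Jonas did not control Kestrel before and does after, so the clause is triggered.

Yes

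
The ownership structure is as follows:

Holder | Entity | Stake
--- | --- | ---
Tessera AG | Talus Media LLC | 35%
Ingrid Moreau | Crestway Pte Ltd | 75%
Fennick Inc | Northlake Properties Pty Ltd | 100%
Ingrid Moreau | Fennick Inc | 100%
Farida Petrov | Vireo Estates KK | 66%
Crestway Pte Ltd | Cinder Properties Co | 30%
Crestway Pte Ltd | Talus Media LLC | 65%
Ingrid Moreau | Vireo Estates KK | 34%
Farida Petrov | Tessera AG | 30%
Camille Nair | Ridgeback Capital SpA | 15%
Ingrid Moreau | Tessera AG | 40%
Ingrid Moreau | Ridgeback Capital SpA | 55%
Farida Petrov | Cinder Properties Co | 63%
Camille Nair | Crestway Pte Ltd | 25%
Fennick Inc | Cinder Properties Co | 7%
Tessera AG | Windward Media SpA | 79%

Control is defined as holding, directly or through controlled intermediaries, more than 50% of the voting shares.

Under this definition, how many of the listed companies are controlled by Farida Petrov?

2

Farida holds 66% of Vireo, so Farida controls Vireo.
Farida holds 63% of Cinder, so Farida controls Cinder.
No other company's threshold is met.
Farida controls 2 companies.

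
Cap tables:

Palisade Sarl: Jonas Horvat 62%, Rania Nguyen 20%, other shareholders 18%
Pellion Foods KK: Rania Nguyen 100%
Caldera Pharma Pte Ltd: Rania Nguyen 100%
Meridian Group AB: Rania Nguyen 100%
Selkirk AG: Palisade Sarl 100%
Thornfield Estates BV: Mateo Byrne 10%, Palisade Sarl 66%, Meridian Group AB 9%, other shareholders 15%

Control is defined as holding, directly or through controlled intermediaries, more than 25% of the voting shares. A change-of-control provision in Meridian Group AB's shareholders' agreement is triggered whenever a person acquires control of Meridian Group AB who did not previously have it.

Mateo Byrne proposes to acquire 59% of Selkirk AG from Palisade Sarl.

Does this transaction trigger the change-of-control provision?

No

The purchase adds only to Mateo's holdings (Palisade's stake shrinks), so Mateo is the only person who could newly come to control Meridian.
Mateo's largest direct stake is 10% in Thornfield, which does not meet the threshold, so Mateo controls no company.
Neither Mateo nor any entity Mateo controls holds any voting interest in Meridian.
So before the transaction, Mateo does not control Meridian.
After the purchase, Mateo holds 59% of Selkirk directly, and Palisade's stake falls to 41%.
Mateo holds 59% of Selkirk, so Mateo controls Selkirk.
After the transaction, neither Mateo nor any entity Mateo controls holds a voting interest in Meridian, so Mateo still does not control it.
No new person acquires control, so the clause is not triggered.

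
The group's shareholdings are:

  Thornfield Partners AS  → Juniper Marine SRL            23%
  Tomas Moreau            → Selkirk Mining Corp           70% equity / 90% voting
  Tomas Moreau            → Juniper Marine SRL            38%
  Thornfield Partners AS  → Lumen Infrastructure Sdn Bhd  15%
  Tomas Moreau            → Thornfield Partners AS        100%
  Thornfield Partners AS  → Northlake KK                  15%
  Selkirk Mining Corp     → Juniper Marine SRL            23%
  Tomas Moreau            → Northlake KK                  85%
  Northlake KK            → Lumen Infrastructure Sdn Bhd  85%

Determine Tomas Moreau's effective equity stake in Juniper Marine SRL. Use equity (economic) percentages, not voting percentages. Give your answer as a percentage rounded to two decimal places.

Tomas reaches Juniper along 3 paths.
Via Thornfield: 100% × 23% = 23%.
Direct stake: 38% = 38%.
Via Selkirk: 70% × 23% = 16.1%.
Total: 23% + 38% + 16.1% = 77.1%.
Rounded: 77.10%.

77.10%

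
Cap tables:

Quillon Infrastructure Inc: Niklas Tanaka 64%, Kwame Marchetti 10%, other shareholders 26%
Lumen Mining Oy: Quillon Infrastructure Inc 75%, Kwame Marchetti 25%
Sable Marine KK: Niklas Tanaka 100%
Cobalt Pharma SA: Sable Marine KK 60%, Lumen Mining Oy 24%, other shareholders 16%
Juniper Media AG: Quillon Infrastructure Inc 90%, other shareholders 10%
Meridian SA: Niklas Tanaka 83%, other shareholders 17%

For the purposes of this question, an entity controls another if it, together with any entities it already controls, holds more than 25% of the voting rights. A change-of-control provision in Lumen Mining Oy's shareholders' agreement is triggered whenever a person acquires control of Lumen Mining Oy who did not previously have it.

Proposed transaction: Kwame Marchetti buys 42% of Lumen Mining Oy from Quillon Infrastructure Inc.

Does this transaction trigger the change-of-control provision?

Yes

The purchase adds only to Kwame's holdings (Quillon's stake shrinks), so Kwame is the only person who could newly come to control Lumen.
Kwame's largest direct stake is 25% in Lumen, which does not meet the threshold, so Kwame controls no company.
In Lumen, Kwame's side holds only 25%, not > 25%.
So before the transaction, Kwame does not control Lumen.
After the purchase, Kwame's direct stake in Lumen rises to 25% + 42% = 67%, and Quillon's stake falls to 33%.
Kwame holds 67% of Lumen, so Kwame controls Lumen.
Kwame did not control Lumen before and does after, so the clause is triggered.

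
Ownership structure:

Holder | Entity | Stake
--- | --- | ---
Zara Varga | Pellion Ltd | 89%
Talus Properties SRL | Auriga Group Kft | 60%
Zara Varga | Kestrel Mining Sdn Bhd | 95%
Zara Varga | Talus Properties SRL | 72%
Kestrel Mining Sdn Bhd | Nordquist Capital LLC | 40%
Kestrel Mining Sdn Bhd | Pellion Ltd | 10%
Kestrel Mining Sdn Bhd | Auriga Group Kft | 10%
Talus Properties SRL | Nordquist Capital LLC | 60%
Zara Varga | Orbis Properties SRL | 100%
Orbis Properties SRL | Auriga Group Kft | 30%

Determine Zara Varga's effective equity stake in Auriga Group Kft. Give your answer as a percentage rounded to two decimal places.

82.70%

Zara reaches Auriga along 3 paths.
Via Kestrel: 95% × 10% = 9.5%.
Via Orbis: 100% × 30% = 30%.
Via Talus: 72% × 60% = 43.2%.
Total: 9.5% + 30% + 43.2% = 82.7%.
Rounded: 82.70%.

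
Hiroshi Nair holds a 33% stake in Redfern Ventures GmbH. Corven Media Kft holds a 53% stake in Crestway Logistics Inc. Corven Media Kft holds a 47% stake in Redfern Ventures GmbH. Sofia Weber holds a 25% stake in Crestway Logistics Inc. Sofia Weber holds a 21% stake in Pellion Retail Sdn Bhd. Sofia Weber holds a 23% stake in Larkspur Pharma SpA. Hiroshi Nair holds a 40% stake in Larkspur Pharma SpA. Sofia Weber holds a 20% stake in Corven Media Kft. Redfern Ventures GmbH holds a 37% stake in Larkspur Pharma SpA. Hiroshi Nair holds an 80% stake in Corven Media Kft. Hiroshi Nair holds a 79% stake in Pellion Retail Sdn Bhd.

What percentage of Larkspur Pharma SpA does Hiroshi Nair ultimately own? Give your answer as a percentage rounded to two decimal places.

Hiroshi reaches Larkspur along 3 paths.
Direct stake: 40% = 40%.
Via Redfern: 33% × 37% = 12.21%.
Via Corven → Redfern: 80% × 47% × 37% = 13.912%.
Total: 40% + 12.21% + 13.912% = 66.122%.
Rounded: 66.12%.

66.12%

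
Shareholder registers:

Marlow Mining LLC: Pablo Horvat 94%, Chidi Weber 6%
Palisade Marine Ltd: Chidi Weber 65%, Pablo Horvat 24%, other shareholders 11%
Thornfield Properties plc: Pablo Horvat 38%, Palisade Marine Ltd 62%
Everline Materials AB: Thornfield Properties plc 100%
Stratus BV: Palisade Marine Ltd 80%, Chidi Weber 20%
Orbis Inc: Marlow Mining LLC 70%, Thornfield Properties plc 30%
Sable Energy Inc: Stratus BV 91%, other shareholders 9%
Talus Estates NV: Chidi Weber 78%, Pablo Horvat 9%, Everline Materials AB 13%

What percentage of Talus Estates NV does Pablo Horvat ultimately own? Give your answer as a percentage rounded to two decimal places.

15.87%

Pablo reaches Talus along 3 paths.
Direct stake: 9% = 9%.
Via Thornfield → Everline: 38% × 100% × 13% = 4.94%.
Via Palisade → Thornfield → Everline: 24% × 62% × 100% × 13% = 1.9344%.
Total: 9% + 4.94% + 1.9344% = 15.8744%.
Rounded: 15.87%.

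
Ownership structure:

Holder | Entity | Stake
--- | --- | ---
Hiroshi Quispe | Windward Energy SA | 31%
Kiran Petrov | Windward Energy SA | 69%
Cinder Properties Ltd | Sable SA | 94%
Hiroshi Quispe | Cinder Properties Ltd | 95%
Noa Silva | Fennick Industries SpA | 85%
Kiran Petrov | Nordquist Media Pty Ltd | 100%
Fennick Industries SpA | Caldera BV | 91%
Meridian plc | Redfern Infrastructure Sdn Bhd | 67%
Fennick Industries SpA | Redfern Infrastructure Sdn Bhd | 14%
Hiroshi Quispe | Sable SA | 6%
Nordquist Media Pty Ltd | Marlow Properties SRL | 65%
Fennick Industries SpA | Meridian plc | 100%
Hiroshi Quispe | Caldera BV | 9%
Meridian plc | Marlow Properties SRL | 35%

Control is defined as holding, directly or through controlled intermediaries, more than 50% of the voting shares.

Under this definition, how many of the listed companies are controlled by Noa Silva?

Noa holds 85% of Fennick, so Noa controls Fennick.
Fennick holds 100% of Meridian, so Noa controls Meridian.
Fennick holds 91% of Caldera, so Noa controls Caldera.
Meridian and Fennick together hold 67% + 14% = 81% of Redfern, so Noa controls Redfern.
No other company's threshold is met.
Noa controls 4 companies.

4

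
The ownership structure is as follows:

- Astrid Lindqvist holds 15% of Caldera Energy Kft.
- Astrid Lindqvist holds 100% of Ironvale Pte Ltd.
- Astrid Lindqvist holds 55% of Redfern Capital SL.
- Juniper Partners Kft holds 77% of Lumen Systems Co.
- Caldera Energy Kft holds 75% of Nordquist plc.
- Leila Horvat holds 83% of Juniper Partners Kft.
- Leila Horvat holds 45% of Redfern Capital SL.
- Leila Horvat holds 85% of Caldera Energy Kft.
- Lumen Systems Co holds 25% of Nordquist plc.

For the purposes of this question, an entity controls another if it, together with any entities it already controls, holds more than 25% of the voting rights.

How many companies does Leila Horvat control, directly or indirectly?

5

Leila holds 83% of Juniper, so Leila controls Juniper.
Leila holds 45% of Redfern, so Leila controls Redfern.
Juniper holds 77% of Lumen, so Leila controls Lumen.
Leila holds 85% of Caldera, so Leila controls Caldera.
Lumen and Caldera together hold 25% + 75% = 100% of Nordquist, so Leila controls Nordquist.
No other company's threshold is met.
Leila controls 5 companies.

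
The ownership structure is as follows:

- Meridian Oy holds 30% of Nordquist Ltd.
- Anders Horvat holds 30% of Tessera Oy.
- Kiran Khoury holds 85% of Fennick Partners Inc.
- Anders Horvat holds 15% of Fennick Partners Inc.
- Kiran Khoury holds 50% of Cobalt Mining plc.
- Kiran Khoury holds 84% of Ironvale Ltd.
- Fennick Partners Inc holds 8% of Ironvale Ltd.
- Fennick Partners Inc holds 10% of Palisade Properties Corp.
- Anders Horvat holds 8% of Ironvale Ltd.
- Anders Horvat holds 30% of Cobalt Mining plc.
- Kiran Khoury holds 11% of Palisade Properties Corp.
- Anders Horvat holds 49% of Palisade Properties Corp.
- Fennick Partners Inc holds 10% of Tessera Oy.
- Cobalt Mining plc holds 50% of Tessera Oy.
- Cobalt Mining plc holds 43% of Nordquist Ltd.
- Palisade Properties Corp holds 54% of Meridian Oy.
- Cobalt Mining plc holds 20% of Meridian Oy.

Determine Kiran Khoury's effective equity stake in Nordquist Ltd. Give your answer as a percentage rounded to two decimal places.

Kiran reaches Nordquist along 4 paths.
Via Palisade → Meridian: 11% × 54% × 30% = 1.782%.
Via Fennick → Palisade → Meridian: 85% × 10% × 54% × 30% = 1.377%.
Via Cobalt → Meridian: 50% × 20% × 30% = 3%.
Via Cobalt: 50% × 43% = 21.5%.
Total: 1.782% + 1.377% + 3% + 21.5% = 27.659%.
Rounded: 27.66%.

27.66%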